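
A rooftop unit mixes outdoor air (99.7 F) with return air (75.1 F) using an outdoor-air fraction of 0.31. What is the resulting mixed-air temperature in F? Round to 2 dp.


T_mix = 0.31*99.7 + 0.69*75.1 = 82.73 F

82.73 F


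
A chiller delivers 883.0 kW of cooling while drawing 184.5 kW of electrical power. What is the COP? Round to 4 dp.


COP = 883.0 / 184.5 = 4.7859

4.7859


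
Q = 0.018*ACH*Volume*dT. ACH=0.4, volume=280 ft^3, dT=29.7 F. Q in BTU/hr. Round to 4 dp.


Q = 0.018 * 0.4 * 280 * 29.7 = 59.8752 BTU/hr

59.8752 BTU/hr


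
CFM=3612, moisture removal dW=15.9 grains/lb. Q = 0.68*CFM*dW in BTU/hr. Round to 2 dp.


Q = 0.68 * 3612 * 15.9 = 39052.94 BTU/hr

39052.94 BTU/hr


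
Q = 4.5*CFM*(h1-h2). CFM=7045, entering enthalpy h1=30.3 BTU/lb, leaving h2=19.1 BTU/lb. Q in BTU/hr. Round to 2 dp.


Q = 4.5 * 7045 * (30.3 - 19.1) = 355068.00 BTU/hr

355068.00 BTU/hr


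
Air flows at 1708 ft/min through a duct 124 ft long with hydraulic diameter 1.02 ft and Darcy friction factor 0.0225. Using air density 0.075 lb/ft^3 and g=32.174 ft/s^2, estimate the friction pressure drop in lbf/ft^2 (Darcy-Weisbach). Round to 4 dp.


v_fps = 1708/60 = 28.4667 ft/s
dp = 0.0225*(124/1.02)*0.075*28.4667^2/(2*32.174) = 2.5835 lbf/ft^2

2.5835 lbf/ft^2


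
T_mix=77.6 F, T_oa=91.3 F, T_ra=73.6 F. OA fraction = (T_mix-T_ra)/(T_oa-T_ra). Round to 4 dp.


frac = (77.6 - 73.6) / (91.3 - 73.6) = 0.2260

0.2260


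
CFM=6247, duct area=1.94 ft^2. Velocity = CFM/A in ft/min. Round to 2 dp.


V = 6247 / 1.94 = 3220.10 ft/min

3220.10 ft/min


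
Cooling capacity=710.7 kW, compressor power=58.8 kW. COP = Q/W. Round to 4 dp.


COP = 710.7 / 58.8 = 12.0867

12.0867


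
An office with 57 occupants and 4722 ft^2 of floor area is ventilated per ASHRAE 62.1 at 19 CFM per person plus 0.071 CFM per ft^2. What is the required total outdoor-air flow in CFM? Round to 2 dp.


Total = 57*19 + 4722*0.071 = 1418.26 CFM

1418.26 CFM


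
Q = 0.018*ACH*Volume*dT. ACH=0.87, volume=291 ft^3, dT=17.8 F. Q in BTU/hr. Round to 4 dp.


Q = 0.018 * 0.87 * 291 * 17.8 = 81.1157 BTU/hr

81.1157 BTU/hr


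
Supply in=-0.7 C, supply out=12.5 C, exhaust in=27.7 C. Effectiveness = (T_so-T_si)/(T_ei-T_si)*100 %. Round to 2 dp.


eff = (12.5-(-0.7))/(27.7-(-0.7))*100 = 46.48 %

46.48 %


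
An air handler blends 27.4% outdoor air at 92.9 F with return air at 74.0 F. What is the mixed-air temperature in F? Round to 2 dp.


T_mix = 74.0 + (27.4/100)*(92.9-74.0) = 79.18 F

79.18 F


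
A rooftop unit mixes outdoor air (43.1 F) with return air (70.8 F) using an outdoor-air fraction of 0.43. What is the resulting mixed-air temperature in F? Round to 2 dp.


T_mix = 0.43*43.1 + 0.57*70.8 = 58.89 F

58.89 F


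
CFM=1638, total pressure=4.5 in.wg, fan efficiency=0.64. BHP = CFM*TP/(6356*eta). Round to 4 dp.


BHP = 1638 * 4.5 / (6356 * 0.64) = 1.8120 hp

1.8120 hp


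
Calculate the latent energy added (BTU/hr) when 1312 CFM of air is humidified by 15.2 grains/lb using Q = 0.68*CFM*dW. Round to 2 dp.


Q = 0.68 * 1312 * 15.2 = 13560.83 BTU/hr

13560.83 BTU/hr


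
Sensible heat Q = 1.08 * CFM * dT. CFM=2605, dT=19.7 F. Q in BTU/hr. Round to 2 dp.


Q = 1.08 * 2605 * 19.7 = 55423.98 BTU/hr

55423.98 BTU/hr


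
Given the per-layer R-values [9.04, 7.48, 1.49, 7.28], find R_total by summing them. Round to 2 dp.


R_total = 9.04 + 7.48 + 1.49 + 7.28 = 25.29

25.29


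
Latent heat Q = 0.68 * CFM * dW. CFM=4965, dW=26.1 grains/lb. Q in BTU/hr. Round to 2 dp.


Q = 0.68 * 4965 * 26.1 = 88118.82 BTU/hr

88118.82 BTU/hr


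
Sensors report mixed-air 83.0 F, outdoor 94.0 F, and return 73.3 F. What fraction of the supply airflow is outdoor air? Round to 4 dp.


frac = (83.0 - 73.3) / (94.0 - 73.3) = 0.4686

0.4686


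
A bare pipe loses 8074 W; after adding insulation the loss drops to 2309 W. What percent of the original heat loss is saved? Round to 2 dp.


Savings = ((8074-2309)/8074)*100 = 71.40 %

71.40 %


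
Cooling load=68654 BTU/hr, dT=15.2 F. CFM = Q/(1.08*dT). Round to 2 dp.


CFM = 68654 / (1.08 * 15.2) = 4182.14

4182.14 CFM


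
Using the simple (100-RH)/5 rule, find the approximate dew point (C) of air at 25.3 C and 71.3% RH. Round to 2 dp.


Td = 25.3 - (100-71.3)/5 = 19.56 C

19.56 C


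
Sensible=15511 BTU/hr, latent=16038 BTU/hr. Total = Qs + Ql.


Qt = 15511 + 16038 = 31549 BTU/hr

31549 BTU/hr


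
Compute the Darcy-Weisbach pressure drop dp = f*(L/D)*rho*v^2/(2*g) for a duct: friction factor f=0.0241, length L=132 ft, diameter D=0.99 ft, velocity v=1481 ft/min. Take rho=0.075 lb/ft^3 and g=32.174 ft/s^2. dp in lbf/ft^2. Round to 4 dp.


v_fps = 1481/60 = 24.6833 ft/s
dp = 0.0241*(132/0.99)*0.075*24.6833^2/(2*32.174) = 2.2819 lbf/ft^2

2.2819 lbf/ft^2


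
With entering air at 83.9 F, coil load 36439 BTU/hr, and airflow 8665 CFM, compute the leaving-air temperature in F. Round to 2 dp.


dT = 36439/(1.08*8665) = 3.8938
T_leave = 83.9 - 3.8938 = 80.01 F

80.01 F


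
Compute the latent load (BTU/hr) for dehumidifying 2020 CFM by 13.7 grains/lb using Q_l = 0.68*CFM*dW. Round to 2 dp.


Q = 0.68 * 2020 * 13.7 = 18818.32 BTU/hr

18818.32 BTU/hr


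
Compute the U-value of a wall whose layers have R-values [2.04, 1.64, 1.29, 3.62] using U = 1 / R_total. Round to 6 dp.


R_total = 2.04 + 1.64 + 1.29 + 3.62 = 8.59
U = 1/8.59 = 0.116414

0.116414


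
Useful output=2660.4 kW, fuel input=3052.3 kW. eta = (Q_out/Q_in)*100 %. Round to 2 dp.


eta = (2660.4/3052.3)*100 = 87.16 %

87.16 %


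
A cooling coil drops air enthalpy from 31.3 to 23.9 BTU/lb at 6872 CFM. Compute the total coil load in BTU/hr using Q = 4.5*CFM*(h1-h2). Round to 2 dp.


Q = 4.5 * 6872 * (31.3 - 23.9) = 228837.60 BTU/hr

228837.60 BTU/hr


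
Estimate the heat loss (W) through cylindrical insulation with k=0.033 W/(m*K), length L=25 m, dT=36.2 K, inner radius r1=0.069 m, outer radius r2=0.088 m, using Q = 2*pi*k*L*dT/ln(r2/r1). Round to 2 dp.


Q = 2*pi*0.033*25*36.2/ln(0.088/0.069) = 771.48 W

771.48 W


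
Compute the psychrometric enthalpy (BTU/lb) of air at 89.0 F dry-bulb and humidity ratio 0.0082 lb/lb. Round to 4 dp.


h = 0.24*89.0 + 0.0082*(1061+0.444*89.0) = 30.3842 BTU/lb

30.3842 BTU/lb


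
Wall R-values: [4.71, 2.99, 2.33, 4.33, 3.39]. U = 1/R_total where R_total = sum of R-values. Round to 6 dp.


R_total = 4.71 + 2.99 + 2.33 + 4.33 + 3.39 = 17.75
U = 1/17.75 = 0.056338

0.056338


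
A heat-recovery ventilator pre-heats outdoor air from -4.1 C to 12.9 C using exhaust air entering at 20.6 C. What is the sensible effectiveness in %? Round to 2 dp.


eff = (12.9-(-4.1))/(20.6-(-4.1))*100 = 68.83 %

68.83 %


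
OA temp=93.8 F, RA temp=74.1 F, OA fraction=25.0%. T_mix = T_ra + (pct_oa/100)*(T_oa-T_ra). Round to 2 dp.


T_mix = 74.1 + (25.0/100)*(93.8-74.1) = 79.03 F

79.03 F


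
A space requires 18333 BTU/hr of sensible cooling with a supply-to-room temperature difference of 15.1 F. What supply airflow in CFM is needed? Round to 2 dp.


CFM = 18333 / (1.08 * 15.1) = 1124.17

1124.17 CFM


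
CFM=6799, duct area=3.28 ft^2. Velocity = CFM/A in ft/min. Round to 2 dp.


V = 6799 / 3.28 = 2072.87 ft/min

2072.87 ft/min


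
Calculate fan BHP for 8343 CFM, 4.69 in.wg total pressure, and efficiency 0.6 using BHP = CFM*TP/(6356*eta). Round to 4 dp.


BHP = 8343 * 4.69 / (6356 * 0.6) = 10.2603 hp

10.2603 hp


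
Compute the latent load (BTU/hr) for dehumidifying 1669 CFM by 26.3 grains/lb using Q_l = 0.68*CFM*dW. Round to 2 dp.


Q = 0.68 * 1669 * 26.3 = 29848.40 BTU/hr

29848.40 BTU/hr


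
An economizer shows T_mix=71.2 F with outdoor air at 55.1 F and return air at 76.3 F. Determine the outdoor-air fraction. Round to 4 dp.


frac = (71.2 - 76.3) / (55.1 - 76.3) = 0.2406

0.2406


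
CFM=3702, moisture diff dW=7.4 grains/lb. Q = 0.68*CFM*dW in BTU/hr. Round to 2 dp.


Q = 0.68 * 3702 * 7.4 = 18628.46 BTU/hr

18628.46 BTU/hr


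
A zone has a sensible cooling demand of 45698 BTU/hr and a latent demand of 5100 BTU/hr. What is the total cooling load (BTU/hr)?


Qt = 45698 + 5100 = 50798 BTU/hr

50798 BTU/hr


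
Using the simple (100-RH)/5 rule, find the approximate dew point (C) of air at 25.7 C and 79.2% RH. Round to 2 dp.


Td = 25.7 - (100-79.2)/5 = 21.54 C

21.54 C


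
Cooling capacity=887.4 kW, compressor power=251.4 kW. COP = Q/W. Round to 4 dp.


COP = 887.4 / 251.4 = 3.5298

3.5298


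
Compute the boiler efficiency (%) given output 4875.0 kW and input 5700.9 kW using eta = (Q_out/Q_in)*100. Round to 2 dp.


eta = (4875.0/5700.9)*100 = 85.51 %

85.51 %


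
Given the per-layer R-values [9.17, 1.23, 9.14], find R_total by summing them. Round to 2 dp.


R_total = 9.17 + 1.23 + 9.14 = 19.54

19.54


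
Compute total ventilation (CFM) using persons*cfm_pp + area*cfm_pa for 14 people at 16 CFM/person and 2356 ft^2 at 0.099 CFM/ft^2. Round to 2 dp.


Total = 14*16 + 2356*0.099 = 457.24 CFM

457.24 CFM


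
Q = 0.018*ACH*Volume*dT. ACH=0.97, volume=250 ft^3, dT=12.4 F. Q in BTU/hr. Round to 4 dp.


Q = 0.018 * 0.97 * 250 * 12.4 = 54.1260 BTU/hr

54.1260 BTU/hr


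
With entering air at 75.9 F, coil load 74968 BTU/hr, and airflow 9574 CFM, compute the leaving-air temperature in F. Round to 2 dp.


dT = 74968/(1.08*9574) = 7.2503
T_leave = 75.9 - 7.2503 = 68.65 F

68.65 F


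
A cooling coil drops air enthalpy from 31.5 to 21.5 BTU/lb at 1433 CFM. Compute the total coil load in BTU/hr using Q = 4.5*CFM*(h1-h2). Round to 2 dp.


Q = 4.5 * 1433 * (31.5 - 21.5) = 64485.00 BTU/hr

64485.00 BTU/hr


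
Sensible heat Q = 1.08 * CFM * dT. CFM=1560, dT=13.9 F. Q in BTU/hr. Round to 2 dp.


Q = 1.08 * 1560 * 13.9 = 23418.72 BTU/hr

23418.72 BTU/hr


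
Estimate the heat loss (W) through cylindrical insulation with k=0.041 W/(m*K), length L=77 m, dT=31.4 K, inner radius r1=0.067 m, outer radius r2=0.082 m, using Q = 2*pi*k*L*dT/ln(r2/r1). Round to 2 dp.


Q = 2*pi*0.041*77*31.4/ln(0.082/0.067) = 3083.01 W

3083.01 W


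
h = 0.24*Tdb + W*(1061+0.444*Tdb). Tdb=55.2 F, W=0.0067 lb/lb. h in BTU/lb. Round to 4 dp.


h = 0.24*55.2 + 0.0067*(1061+0.444*55.2) = 20.5209 BTU/lb

20.5209 BTU/lb


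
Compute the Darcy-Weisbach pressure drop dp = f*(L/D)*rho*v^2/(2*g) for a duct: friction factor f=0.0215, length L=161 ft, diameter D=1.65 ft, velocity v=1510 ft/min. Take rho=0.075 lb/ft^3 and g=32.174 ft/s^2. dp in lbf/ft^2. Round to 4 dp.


v_fps = 1510/60 = 25.1667 ft/s
dp = 0.0215*(161/1.65)*0.075*25.1667^2/(2*32.174) = 1.5487 lbf/ft^2

1.5487 lbf/ft^2


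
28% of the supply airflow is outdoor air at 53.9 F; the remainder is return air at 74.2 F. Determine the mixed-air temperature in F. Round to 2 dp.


T_mix = 0.28*53.9 + 0.72*74.2 = 68.52 F

68.52 F


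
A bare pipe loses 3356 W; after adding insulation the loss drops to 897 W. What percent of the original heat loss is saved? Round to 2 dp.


Savings = ((3356-897)/3356)*100 = 73.27 %

73.27 %


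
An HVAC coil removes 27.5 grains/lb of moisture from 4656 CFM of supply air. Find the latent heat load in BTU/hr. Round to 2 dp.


Q = 0.68 * 4656 * 27.5 = 87067.20 BTU/hr

87067.20 BTU/hr


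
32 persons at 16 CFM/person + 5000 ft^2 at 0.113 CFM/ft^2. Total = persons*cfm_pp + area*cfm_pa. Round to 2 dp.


Total = 32*16 + 5000*0.113 = 1077.00 CFM

1077.00 CFM


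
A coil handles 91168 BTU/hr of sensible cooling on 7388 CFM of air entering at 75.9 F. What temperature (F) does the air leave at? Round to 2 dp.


dT = 91168/(1.08*7388) = 11.4259
T_leave = 75.9 - 11.4259 = 64.47 F

64.47 F


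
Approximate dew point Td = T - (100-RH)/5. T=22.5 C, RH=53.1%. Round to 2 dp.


Td = 22.5 - (100-53.1)/5 = 13.12 C

13.12 C


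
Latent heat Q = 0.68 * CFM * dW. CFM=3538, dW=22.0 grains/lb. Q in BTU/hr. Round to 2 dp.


Q = 0.68 * 3538 * 22.0 = 52928.48 BTU/hr

52928.48 BTU/hr


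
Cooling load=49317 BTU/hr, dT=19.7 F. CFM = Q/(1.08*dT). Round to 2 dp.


CFM = 49317 / (1.08 * 19.7) = 2317.96

2317.96 CFM


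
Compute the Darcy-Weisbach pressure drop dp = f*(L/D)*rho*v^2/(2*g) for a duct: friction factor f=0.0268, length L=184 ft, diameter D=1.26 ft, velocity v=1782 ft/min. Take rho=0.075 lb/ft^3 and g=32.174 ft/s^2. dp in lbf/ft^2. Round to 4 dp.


v_fps = 1782/60 = 29.7 ft/s
dp = 0.0268*(184/1.26)*0.075*29.7^2/(2*32.174) = 4.0237 lbf/ft^2

4.0237 lbf/ft^2


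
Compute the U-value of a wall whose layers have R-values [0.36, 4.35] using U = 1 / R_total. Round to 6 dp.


R_total = 0.36 + 4.35 = 4.71
U = 1/4.71 = 0.212314

0.212314


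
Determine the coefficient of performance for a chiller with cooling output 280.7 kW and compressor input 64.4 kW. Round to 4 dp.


COP = 280.7 / 64.4 = 4.3587

4.3587


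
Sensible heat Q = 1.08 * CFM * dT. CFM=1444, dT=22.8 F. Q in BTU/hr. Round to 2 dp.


Q = 1.08 * 1444 * 22.8 = 35557.06 BTU/hr

35557.06 BTU/hr


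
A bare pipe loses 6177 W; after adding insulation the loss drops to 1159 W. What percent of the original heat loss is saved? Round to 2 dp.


Savings = ((6177-1159)/6177)*100 = 81.24 %

81.24 %


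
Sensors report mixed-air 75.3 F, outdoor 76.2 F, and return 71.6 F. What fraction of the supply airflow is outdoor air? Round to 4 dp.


frac = (75.3 - 71.6) / (76.2 - 71.6) = 0.8043

0.8043


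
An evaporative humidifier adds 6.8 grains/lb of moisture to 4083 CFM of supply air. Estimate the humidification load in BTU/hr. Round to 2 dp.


Q = 0.68 * 4083 * 6.8 = 18879.79 BTU/hr

18879.79 BTU/hr


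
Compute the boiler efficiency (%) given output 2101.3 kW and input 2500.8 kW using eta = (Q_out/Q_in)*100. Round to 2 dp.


eta = (2101.3/2500.8)*100 = 84.03 %

84.03 %


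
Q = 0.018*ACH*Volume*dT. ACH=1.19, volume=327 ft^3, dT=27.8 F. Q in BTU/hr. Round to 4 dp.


Q = 0.018 * 1.19 * 327 * 27.8 = 194.7207 BTU/hr

194.7207 BTU/hr


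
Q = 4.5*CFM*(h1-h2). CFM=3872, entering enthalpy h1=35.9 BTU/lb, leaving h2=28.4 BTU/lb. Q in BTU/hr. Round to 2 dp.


Q = 4.5 * 3872 * (35.9 - 28.4) = 130680.00 BTU/hr

130680.00 BTU/hr


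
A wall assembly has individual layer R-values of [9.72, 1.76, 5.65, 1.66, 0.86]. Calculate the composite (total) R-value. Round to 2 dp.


R_total = 9.72 + 1.76 + 5.65 + 1.66 + 0.86 = 19.65

19.65


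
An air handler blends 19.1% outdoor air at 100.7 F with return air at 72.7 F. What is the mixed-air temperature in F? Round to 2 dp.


T_mix = 72.7 + (19.1/100)*(100.7-72.7) = 78.05 F

78.05 F


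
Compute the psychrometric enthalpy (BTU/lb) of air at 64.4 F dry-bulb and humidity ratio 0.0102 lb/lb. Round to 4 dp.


h = 0.24*64.4 + 0.0102*(1061+0.444*64.4) = 26.5699 BTU/lb

26.5699 BTU/lb


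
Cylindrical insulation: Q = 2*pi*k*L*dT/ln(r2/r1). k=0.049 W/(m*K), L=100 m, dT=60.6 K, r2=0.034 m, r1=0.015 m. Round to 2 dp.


Q = 2*pi*0.049*100*60.6/ln(0.034/0.015) = 2279.98 W

2279.98 W


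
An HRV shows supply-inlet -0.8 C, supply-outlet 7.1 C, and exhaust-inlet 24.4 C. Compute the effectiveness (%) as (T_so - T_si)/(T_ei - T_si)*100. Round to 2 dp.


eff = (7.1-(-0.8))/(24.4-(-0.8))*100 = 31.35 %

31.35 %


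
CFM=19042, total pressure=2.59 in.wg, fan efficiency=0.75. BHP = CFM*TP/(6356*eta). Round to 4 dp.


BHP = 19042 * 2.59 / (6356 * 0.75) = 10.3459 hp

10.3459 hp


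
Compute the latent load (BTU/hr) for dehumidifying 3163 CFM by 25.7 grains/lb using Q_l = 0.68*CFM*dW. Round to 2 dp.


Q = 0.68 * 3163 * 25.7 = 55276.59 BTU/hr

55276.59 BTU/hr


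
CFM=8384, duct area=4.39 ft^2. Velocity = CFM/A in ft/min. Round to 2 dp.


V = 8384 / 4.39 = 1909.79 ft/min

1909.79 ft/min


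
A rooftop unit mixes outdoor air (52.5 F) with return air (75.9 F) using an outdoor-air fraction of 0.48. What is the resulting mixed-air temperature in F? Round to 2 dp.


T_mix = 0.48*52.5 + 0.52*75.9 = 64.67 F

64.67 F


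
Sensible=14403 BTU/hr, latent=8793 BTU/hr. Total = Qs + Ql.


Qt = 14403 + 8793 = 23196 BTU/hr

23196 BTU/hr


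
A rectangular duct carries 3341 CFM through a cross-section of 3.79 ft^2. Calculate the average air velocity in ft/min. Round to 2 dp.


V = 3341 / 3.79 = 881.53 ft/min

881.53 ft/min


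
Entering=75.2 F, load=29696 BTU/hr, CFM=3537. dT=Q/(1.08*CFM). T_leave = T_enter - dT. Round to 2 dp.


dT = 29696/(1.08*3537) = 7.7739
T_leave = 75.2 - 7.7739 = 67.43 F

67.43 F


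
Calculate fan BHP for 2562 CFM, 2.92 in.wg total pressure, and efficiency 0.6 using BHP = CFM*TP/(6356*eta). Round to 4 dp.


BHP = 2562 * 2.92 / (6356 * 0.6) = 1.9617 hp

1.9617 hp


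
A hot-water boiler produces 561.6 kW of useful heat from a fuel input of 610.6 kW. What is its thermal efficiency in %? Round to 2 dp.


eta = (561.6/610.6)*100 = 91.98 %

91.98 %


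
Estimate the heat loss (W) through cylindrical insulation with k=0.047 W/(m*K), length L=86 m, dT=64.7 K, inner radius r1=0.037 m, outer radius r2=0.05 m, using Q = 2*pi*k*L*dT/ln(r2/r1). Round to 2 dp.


Q = 2*pi*0.047*86*64.7/ln(0.05/0.037) = 5457.11 W

5457.11 W


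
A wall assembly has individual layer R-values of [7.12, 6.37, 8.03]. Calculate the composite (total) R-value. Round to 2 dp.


R_total = 7.12 + 6.37 + 8.03 = 21.52

21.52


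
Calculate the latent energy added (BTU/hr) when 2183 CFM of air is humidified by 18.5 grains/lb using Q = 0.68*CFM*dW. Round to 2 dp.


Q = 0.68 * 2183 * 18.5 = 27462.14 BTU/hr

27462.14 BTU/hr


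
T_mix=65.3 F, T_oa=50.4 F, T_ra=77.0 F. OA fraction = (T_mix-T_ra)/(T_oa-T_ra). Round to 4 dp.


frac = (65.3 - 77.0) / (50.4 - 77.0) = 0.4398

0.4398


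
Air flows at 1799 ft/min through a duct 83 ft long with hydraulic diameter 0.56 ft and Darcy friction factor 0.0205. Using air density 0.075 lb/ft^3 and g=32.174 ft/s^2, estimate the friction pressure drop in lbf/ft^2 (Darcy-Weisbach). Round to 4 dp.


v_fps = 1799/60 = 29.9833 ft/s
dp = 0.0205*(83/0.56)*0.075*29.9833^2/(2*32.174) = 3.1837 lbf/ft^2

3.1837 lbf/ft^2


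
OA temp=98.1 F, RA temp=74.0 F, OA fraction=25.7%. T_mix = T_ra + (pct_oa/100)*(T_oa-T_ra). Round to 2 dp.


T_mix = 74.0 + (25.7/100)*(98.1-74.0) = 80.19 F

80.19 F


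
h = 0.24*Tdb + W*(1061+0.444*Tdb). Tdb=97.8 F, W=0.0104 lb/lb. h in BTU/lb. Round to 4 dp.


h = 0.24*97.8 + 0.0104*(1061+0.444*97.8) = 34.9580 BTU/lb

34.9580 BTU/lb


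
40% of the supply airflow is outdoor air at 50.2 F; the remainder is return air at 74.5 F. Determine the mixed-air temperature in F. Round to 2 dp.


T_mix = 0.4*50.2 + 0.6*74.5 = 64.78 F

64.78 F


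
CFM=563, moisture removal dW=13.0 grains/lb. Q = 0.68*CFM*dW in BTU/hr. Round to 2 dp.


Q = 0.68 * 563 * 13.0 = 4976.92 BTU/hr

4976.92 BTU/hr


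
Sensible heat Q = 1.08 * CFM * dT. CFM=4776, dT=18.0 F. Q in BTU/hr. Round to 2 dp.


Q = 1.08 * 4776 * 18.0 = 92845.44 BTU/hr

92845.44 BTU/hr


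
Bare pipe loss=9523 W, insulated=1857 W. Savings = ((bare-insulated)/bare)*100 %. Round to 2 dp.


Savings = ((9523-1857)/9523)*100 = 80.50 %

80.50 %


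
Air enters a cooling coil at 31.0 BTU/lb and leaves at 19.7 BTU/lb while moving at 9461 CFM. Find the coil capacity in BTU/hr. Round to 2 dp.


Q = 4.5 * 9461 * (31.0 - 19.7) = 481091.85 BTU/hr

481091.85 BTU/hr


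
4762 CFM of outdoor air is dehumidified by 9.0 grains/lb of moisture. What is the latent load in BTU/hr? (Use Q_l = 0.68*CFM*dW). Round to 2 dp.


Q = 0.68 * 4762 * 9.0 = 29143.44 BTU/hr

29143.44 BTU/hr


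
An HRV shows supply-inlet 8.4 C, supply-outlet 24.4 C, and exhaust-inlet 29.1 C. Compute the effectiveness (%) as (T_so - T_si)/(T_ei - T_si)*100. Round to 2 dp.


eff = (24.4-8.4)/(29.1-8.4)*100 = 77.29 %

77.29 %


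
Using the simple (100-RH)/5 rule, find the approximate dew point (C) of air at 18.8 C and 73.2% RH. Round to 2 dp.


Td = 18.8 - (100-73.2)/5 = 13.44 C

13.44 C


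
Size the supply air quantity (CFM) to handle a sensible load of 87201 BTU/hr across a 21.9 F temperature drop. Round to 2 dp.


CFM = 87201 / (1.08 * 21.9) = 3686.83

3686.83 CFM


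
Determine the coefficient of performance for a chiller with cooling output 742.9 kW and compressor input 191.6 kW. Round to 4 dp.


COP = 742.9 / 191.6 = 3.8773

3.8773


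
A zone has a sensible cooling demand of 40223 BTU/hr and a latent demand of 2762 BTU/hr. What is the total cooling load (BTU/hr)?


Qt = 40223 + 2762 = 42985 BTU/hr

42985 BTU/hr


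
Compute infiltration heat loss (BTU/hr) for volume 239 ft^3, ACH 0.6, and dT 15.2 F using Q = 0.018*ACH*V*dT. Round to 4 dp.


Q = 0.018 * 0.6 * 239 * 15.2 = 39.2342 BTU/hr

39.2342 BTU/hr


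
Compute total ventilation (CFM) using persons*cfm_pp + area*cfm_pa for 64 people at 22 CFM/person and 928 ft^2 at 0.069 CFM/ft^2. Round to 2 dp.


Total = 64*22 + 928*0.069 = 1472.03 CFM

1472.03 CFM


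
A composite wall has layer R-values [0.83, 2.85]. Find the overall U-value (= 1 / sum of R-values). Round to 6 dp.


R_total = 0.83 + 2.85 = 3.68
U = 1/3.68 = 0.271739

0.271739


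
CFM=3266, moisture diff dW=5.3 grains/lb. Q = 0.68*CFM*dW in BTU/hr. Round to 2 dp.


Q = 0.68 * 3266 * 5.3 = 11770.66 BTU/hr

11770.66 BTU/hr


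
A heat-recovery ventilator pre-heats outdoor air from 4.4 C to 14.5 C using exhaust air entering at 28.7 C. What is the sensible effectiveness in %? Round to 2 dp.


eff = (14.5-4.4)/(28.7-4.4)*100 = 41.56 %

41.56 %


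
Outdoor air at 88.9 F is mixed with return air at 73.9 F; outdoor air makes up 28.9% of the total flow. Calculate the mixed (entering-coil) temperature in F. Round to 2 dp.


T_mix = 73.9 + (28.9/100)*(88.9-73.9) = 78.24 F

78.24 F


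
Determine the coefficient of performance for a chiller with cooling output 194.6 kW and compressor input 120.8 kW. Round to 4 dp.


COP = 194.6 / 120.8 = 1.6109

1.6109


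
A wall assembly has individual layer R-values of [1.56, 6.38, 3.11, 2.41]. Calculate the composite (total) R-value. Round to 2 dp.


R_total = 1.56 + 6.38 + 3.11 + 2.41 = 13.46

13.46


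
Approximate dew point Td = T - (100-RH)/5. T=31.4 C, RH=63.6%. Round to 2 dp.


Td = 31.4 - (100-63.6)/5 = 24.12 C

24.12 C


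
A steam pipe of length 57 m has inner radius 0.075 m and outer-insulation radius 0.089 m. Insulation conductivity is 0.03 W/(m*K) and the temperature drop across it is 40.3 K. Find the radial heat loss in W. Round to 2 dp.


Q = 2*pi*0.03*57*40.3/ln(0.089/0.075) = 2529.93 W

2529.93 W


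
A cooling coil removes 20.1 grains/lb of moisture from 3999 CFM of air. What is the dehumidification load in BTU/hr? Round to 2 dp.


Q = 0.68 * 3999 * 20.1 = 54658.33 BTU/hr

54658.33 BTU/hr


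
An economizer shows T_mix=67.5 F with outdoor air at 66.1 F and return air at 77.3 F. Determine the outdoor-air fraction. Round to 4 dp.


frac = (67.5 - 77.3) / (66.1 - 77.3) = 0.8750

0.8750


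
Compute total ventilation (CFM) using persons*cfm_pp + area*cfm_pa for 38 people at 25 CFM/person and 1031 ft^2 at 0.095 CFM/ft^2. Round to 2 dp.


Total = 38*25 + 1031*0.095 = 1047.95 CFM

1047.95 CFM


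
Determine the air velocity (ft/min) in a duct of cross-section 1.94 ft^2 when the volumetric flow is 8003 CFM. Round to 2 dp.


V = 8003 / 1.94 = 4125.26 ft/min

4125.26 ft/min


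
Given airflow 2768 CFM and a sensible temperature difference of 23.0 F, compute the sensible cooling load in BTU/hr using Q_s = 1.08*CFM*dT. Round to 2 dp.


Q = 1.08 * 2768 * 23.0 = 68757.12 BTU/hr

68757.12 BTU/hr


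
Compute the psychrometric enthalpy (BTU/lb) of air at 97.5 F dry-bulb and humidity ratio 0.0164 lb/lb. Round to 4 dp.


h = 0.24*97.5 + 0.0164*(1061+0.444*97.5) = 41.5104 BTU/lb

41.5104 BTU/lb


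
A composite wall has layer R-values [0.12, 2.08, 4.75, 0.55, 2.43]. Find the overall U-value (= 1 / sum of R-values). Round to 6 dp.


R_total = 0.12 + 2.08 + 4.75 + 0.55 + 2.43 = 9.93
U = 1/9.93 = 0.100705

0.100705


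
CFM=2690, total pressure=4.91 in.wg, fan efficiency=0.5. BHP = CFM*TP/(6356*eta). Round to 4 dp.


BHP = 2690 * 4.91 / (6356 * 0.5) = 4.1560 hp

4.1560 hp


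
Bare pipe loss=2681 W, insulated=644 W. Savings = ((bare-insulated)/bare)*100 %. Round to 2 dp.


Savings = ((2681-644)/2681)*100 = 75.98 %

75.98 %


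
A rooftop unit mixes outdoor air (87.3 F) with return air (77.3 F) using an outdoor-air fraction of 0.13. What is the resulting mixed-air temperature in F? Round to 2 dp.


T_mix = 0.13*87.3 + 0.87*77.3 = 78.60 F

78.60 F


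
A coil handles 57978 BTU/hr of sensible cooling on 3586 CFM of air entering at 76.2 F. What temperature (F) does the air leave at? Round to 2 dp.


dT = 57978/(1.08*3586) = 14.9703
T_leave = 76.2 - 14.9703 = 61.23 F

61.23 F


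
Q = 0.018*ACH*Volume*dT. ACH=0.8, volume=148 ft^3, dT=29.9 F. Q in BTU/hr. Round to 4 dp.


Q = 0.018 * 0.8 * 148 * 29.9 = 63.7229 BTU/hr

63.7229 BTU/hr


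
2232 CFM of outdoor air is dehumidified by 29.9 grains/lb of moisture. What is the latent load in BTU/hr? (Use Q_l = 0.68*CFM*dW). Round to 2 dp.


Q = 0.68 * 2232 * 29.9 = 45381.02 BTU/hr

45381.02 BTU/hr


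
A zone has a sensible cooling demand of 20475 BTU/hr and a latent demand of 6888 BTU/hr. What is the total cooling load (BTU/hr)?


Qt = 20475 + 6888 = 27363 BTU/hr

27363 BTU/hr


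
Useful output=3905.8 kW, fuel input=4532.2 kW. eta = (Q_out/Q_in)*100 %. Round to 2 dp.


eta = (3905.8/4532.2)*100 = 86.18 %

86.18 %


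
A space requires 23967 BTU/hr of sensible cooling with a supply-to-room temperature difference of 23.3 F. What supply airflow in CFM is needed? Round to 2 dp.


CFM = 23967 / (1.08 * 23.3) = 952.43

952.43 CFM


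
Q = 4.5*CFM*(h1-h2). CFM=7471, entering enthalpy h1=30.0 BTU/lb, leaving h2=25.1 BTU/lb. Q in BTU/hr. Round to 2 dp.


Q = 4.5 * 7471 * (30.0 - 25.1) = 164735.55 BTU/hr

164735.55 BTU/hr


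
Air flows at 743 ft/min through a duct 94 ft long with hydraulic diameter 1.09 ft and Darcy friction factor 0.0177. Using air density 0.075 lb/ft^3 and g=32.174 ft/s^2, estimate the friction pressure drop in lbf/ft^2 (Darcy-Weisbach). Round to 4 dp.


v_fps = 743/60 = 12.3833 ft/s
dp = 0.0177*(94/1.09)*0.075*12.3833^2/(2*32.174) = 0.2728 lbf/ft^2

0.2728 lbf/ft^2


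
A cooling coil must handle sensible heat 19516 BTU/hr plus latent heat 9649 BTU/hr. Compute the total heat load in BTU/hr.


Qt = 19516 + 9649 = 29165 BTU/hr

29165 BTU/hr


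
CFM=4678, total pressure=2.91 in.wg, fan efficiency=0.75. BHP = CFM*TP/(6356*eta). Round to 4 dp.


BHP = 4678 * 2.91 / (6356 * 0.75) = 2.8557 hp

2.8557 hp


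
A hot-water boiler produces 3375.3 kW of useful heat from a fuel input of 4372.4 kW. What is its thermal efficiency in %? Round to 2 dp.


eta = (3375.3/4372.4)*100 = 77.20 %

77.20 %


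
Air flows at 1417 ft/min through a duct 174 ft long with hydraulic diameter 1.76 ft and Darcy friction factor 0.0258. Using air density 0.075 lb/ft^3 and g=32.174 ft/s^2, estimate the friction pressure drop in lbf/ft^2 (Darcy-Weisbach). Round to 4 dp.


v_fps = 1417/60 = 23.6167 ft/s
dp = 0.0258*(174/1.76)*0.075*23.6167^2/(2*32.174) = 1.6581 lbf/ft^2

1.6581 lbf/ft^2


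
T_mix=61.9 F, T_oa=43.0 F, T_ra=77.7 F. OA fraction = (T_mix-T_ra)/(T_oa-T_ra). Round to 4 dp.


frac = (61.9 - 77.7) / (43.0 - 77.7) = 0.4553

0.4553


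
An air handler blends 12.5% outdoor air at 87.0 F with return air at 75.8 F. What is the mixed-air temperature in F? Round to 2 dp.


T_mix = 75.8 + (12.5/100)*(87.0-75.8) = 77.20 F

77.20 F


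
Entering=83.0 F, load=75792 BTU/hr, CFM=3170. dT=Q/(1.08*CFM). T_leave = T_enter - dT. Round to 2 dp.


dT = 75792/(1.08*3170) = 22.1381
T_leave = 83.0 - 22.1381 = 60.86 F

60.86 F


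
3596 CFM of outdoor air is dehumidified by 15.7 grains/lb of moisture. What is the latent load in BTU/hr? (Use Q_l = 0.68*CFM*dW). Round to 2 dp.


Q = 0.68 * 3596 * 15.7 = 38390.90 BTU/hr

38390.90 BTU/hr


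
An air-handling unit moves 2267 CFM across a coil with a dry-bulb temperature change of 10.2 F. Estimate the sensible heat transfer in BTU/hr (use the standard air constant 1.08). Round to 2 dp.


Q = 1.08 * 2267 * 10.2 = 24973.27 BTU/hr

24973.27 BTU/hr


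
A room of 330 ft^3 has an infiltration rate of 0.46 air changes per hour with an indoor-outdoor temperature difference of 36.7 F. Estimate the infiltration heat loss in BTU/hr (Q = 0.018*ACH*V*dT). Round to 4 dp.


Q = 0.018 * 0.46 * 330 * 36.7 = 100.2791 BTU/hr

100.2791 BTU/hr


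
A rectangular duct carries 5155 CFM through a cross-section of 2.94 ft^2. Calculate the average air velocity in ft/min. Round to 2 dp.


V = 5155 / 2.94 = 1753.40 ft/min

1753.40 ft/min


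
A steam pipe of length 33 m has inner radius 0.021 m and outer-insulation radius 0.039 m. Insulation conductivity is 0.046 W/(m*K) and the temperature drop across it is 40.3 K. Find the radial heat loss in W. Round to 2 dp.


Q = 2*pi*0.046*33*40.3/ln(0.039/0.021) = 620.92 W

620.92 W


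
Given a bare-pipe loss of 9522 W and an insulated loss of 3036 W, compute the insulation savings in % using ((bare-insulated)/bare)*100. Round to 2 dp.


Savings = ((9522-3036)/9522)*100 = 68.12 %

68.12 %


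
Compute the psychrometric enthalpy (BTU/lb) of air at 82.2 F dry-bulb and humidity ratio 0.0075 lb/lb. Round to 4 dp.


h = 0.24*82.2 + 0.0075*(1061+0.444*82.2) = 27.9592 BTU/lb

27.9592 BTU/lb


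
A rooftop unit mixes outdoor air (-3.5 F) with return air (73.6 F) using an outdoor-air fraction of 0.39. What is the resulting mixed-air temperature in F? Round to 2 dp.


T_mix = 0.39*(-3.5) + 0.61*73.6 = 43.53 F

43.53 F


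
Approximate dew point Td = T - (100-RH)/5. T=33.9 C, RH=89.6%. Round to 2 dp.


Td = 33.9 - (100-89.6)/5 = 31.82 C

31.82 C


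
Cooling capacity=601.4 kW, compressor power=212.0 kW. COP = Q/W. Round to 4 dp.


COP = 601.4 / 212.0 = 2.8368

2.8368


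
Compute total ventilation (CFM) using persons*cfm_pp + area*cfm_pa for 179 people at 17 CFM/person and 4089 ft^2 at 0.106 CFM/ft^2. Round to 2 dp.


Total = 179*17 + 4089*0.106 = 3476.43 CFM

3476.43 CFM


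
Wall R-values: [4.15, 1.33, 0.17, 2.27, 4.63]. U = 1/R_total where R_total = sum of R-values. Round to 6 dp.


R_total = 4.15 + 1.33 + 0.17 + 2.27 + 4.63 = 12.55
U = 1/12.55 = 0.079681

0.079681


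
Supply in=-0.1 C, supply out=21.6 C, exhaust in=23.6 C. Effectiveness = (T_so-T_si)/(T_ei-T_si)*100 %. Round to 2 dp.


eff = (21.6-(-0.1))/(23.6-(-0.1))*100 = 91.56 %

91.56 %


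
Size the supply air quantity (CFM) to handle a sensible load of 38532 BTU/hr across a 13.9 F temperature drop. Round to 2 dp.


CFM = 38532 / (1.08 * 13.9) = 2566.75

2566.75 CFM


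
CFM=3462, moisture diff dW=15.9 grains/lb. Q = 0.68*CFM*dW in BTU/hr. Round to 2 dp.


Q = 0.68 * 3462 * 15.9 = 37431.14 BTU/hr

37431.14 BTU/hr


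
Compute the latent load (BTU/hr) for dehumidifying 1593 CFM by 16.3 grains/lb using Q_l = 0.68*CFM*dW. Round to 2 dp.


Q = 0.68 * 1593 * 16.3 = 17656.81 BTU/hr

17656.81 BTU/hr


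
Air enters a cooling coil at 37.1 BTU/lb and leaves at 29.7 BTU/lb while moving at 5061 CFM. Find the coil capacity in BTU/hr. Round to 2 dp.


Q = 4.5 * 5061 * (37.1 - 29.7) = 168531.30 BTU/hr

168531.30 BTU/hr


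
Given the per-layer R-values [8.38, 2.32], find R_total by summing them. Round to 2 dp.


R_total = 8.38 + 2.32 = 10.70

10.70


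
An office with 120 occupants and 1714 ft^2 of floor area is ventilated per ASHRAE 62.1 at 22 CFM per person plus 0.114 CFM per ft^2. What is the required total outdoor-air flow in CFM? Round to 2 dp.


Total = 120*22 + 1714*0.114 = 2835.40 CFM

2835.40 CFM


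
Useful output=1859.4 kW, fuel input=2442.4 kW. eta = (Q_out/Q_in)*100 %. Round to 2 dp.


eta = (1859.4/2442.4)*100 = 76.13 %

76.13 %


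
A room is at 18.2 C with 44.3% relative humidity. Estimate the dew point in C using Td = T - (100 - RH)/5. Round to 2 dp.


Td = 18.2 - (100-44.3)/5 = 7.06 C

7.06 C


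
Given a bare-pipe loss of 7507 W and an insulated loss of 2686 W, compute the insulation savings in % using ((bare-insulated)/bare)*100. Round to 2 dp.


Savings = ((7507-2686)/7507)*100 = 64.22 %

64.22 %


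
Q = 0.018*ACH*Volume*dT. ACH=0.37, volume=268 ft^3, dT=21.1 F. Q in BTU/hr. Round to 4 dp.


Q = 0.018 * 0.37 * 268 * 21.1 = 37.6610 BTU/hr

37.6610 BTU/hr


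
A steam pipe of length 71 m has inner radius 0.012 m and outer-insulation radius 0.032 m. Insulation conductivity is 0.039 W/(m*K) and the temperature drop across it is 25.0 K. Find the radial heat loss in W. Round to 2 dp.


Q = 2*pi*0.039*71*25.0/ln(0.032/0.012) = 443.45 W

443.45 W


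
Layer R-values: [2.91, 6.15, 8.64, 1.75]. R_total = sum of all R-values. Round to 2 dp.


R_total = 2.91 + 6.15 + 8.64 + 1.75 = 19.45

19.45


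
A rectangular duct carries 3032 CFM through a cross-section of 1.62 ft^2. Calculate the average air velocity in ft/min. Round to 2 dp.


V = 3032 / 1.62 = 1871.60 ft/min

1871.60 ft/min


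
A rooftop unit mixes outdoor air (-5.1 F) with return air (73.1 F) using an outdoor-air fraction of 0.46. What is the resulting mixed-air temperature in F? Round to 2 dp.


T_mix = 0.46*(-5.1) + 0.54*73.1 = 37.13 F

37.13 F


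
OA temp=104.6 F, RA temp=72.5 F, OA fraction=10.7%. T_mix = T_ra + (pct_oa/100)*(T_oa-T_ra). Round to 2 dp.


T_mix = 72.5 + (10.7/100)*(104.6-72.5) = 75.93 F

75.93 F


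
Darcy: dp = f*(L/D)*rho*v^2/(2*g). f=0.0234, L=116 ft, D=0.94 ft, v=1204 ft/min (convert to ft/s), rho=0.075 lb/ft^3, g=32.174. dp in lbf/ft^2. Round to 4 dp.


v_fps = 1204/60 = 20.0667 ft/s
dp = 0.0234*(116/0.94)*0.075*20.0667^2/(2*32.174) = 1.3553 lbf/ft^2

1.3553 lbf/ft^2


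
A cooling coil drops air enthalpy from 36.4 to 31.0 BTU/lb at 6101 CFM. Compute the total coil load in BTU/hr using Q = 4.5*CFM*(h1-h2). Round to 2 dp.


Q = 4.5 * 6101 * (36.4 - 31.0) = 148254.30 BTU/hr

148254.30 BTU/hr


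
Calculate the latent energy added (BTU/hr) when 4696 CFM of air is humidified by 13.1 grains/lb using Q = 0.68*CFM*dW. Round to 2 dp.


Q = 0.68 * 4696 * 13.1 = 41831.97 BTU/hr

41831.97 BTU/hr


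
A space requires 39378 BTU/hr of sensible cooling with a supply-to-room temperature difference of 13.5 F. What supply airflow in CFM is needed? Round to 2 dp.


CFM = 39378 / (1.08 * 13.5) = 2700.82

2700.82 CFM


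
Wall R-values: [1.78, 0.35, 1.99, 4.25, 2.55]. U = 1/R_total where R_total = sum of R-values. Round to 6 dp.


R_total = 1.78 + 0.35 + 1.99 + 4.25 + 2.55 = 10.92
U = 1/10.92 = 0.091575

0.091575


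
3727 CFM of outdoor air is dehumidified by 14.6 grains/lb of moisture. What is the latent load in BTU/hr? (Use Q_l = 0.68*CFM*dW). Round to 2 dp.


Q = 0.68 * 3727 * 14.6 = 37001.66 BTU/hr

37001.66 BTU/hr


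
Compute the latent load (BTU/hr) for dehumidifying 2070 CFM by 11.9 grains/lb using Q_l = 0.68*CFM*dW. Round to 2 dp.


Q = 0.68 * 2070 * 11.9 = 16750.44 BTU/hr

16750.44 BTU/hr


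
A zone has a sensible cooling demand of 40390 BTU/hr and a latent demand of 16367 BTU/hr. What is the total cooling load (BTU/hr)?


Qt = 40390 + 16367 = 56757 BTU/hr

56757 BTU/hr


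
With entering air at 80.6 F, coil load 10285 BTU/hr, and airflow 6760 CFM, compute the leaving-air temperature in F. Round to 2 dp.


dT = 10285/(1.08*6760) = 1.4087
T_leave = 80.6 - 1.4087 = 79.19 F

79.19 F


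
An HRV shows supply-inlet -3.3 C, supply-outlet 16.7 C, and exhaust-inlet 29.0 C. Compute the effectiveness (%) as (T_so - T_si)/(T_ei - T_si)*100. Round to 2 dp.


eff = (16.7-(-3.3))/(29.0-(-3.3))*100 = 61.92 %

61.92 %


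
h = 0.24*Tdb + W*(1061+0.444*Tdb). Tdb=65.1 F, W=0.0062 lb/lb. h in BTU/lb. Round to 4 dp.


h = 0.24*65.1 + 0.0062*(1061+0.444*65.1) = 22.3814 BTU/lb

22.3814 BTU/lb


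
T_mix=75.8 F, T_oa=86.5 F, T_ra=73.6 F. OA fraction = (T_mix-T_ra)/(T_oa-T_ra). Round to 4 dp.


frac = (75.8 - 73.6) / (86.5 - 73.6) = 0.1705

0.1705


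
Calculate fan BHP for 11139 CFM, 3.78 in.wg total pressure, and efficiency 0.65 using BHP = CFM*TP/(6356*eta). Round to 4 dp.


BHP = 11139 * 3.78 / (6356 * 0.65) = 10.1916 hp

10.1916 hp


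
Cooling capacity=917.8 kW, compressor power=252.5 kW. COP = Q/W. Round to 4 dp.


COP = 917.8 / 252.5 = 3.6349

3.6349


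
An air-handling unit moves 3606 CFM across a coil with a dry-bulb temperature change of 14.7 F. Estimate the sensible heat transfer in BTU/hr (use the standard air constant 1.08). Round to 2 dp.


Q = 1.08 * 3606 * 14.7 = 57248.86 BTU/hr

57248.86 BTU/hr


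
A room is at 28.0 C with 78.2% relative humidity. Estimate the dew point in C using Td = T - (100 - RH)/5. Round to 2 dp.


Td = 28.0 - (100-78.2)/5 = 23.64 C

23.64 C


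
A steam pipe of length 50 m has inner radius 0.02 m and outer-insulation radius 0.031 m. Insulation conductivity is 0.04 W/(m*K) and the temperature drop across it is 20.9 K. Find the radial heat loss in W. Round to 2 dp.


Q = 2*pi*0.04*50*20.9/ln(0.031/0.02) = 599.28 W

599.28 W


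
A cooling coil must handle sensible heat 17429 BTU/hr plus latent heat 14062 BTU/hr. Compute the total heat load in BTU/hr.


Qt = 17429 + 14062 = 31491 BTU/hr

31491 BTU/hr


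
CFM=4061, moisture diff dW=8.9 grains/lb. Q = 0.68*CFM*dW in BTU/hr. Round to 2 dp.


Q = 0.68 * 4061 * 8.9 = 24577.17 BTU/hr

24577.17 BTU/hr


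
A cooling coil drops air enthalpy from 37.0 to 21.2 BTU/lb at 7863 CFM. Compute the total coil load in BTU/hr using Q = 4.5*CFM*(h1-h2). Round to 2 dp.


Q = 4.5 * 7863 * (37.0 - 21.2) = 559059.30 BTU/hr

559059.30 BTU/hr


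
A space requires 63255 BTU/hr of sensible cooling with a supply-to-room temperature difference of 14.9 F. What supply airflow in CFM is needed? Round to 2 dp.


CFM = 63255 / (1.08 * 14.9) = 3930.84

3930.84 CFM


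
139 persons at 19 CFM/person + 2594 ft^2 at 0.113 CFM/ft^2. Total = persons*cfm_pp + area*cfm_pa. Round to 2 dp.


Total = 139*19 + 2594*0.113 = 2934.12 CFM

2934.12 CFM


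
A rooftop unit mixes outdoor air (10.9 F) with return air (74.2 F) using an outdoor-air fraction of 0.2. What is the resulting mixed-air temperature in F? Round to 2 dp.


T_mix = 0.2*10.9 + 0.8*74.2 = 61.54 F

61.54 F


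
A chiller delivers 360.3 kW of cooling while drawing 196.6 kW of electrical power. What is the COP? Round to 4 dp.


COP = 360.3 / 196.6 = 1.8327

1.8327


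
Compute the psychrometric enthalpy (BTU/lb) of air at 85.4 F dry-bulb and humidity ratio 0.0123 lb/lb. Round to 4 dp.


h = 0.24*85.4 + 0.0123*(1061+0.444*85.4) = 34.0127 BTU/lb

34.0127 BTU/lb


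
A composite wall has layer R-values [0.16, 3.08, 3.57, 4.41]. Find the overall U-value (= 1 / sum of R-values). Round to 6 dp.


R_total = 0.16 + 3.08 + 3.57 + 4.41 = 11.22
U = 1/11.22 = 0.089127

0.089127


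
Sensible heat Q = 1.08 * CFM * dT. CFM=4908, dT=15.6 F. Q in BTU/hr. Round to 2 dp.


Q = 1.08 * 4908 * 15.6 = 82689.98 BTU/hr

82689.98 BTU/hr


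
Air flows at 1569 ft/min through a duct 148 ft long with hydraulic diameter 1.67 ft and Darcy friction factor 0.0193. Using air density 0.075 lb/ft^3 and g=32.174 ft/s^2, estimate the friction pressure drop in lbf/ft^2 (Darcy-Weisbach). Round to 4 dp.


v_fps = 1569/60 = 26.15 ft/s
dp = 0.0193*(148/1.67)*0.075*26.15^2/(2*32.174) = 1.3632 lbf/ft^2

1.3632 lbf/ft^2


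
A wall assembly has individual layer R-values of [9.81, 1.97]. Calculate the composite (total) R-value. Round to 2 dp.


R_total = 9.81 + 1.97 = 11.78

11.78
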